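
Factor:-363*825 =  - 3^2 * 5^2 * 11^3  =  - 299475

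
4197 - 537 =3660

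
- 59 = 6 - 65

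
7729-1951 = 5778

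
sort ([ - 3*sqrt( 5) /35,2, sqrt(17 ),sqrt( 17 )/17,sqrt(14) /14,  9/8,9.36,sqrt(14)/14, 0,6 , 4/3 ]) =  [-3*sqrt( 5 )/35, 0,sqrt( 17)/17,  sqrt( 14)/14,sqrt(14)/14,  9/8,4/3, 2, sqrt( 17 ),6,9.36]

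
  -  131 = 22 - 153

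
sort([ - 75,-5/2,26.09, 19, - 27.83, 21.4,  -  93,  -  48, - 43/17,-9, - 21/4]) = [ - 93, - 75, - 48, - 27.83 , - 9, - 21/4, -43/17, - 5/2, 19, 21.4, 26.09]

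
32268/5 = 32268/5= 6453.60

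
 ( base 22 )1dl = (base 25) 16G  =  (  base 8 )1427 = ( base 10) 791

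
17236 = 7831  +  9405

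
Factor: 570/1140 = 2^( - 1) = 1/2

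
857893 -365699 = 492194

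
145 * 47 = 6815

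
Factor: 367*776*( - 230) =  - 2^4*5^1*23^1 *97^1*367^1 = -65502160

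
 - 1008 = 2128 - 3136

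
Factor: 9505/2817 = 3^(-2 ) * 5^1*313^( - 1 ) * 1901^1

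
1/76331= 1/76331 = 0.00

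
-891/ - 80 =891/80 = 11.14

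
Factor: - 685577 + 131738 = - 553839 = - 3^1*11^1*13^1*1291^1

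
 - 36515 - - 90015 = 53500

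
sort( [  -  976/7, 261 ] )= [ - 976/7, 261]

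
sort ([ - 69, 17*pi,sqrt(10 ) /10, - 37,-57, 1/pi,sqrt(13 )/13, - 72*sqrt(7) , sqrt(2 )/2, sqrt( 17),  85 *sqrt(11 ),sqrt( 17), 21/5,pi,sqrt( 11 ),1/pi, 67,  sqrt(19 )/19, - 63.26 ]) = [-72 * sqrt(7), - 69, - 63.26, - 57, - 37, sqrt( 19 )/19 , sqrt(13 )/13,sqrt( 10) /10, 1/pi,1/pi,sqrt(2) /2,pi , sqrt(11),sqrt(17) , sqrt(17 ),21/5,17*pi,67,85*sqrt( 11 ) ]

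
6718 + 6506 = 13224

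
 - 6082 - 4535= -10617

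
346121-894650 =- 548529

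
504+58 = 562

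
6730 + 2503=9233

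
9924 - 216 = 9708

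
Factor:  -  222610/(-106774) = 565/271 = 5^1*113^1  *  271^( - 1 )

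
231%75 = 6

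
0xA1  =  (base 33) 4T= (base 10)161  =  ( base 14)B7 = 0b10100001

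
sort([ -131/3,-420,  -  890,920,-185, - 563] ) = [-890, - 563, - 420,-185, - 131/3, 920] 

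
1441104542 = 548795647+892308895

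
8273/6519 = 8273/6519 = 1.27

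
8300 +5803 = 14103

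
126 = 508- 382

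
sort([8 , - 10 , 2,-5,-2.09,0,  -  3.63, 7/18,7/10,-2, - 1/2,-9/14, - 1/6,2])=[ - 10, - 5 , - 3.63,-2.09,-2, - 9/14 , - 1/2, - 1/6,  0,7/18,7/10,2,2,8]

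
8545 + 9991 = 18536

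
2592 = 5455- 2863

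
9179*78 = 715962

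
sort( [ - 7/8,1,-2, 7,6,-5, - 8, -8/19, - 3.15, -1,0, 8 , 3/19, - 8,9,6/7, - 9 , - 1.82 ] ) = [ - 9, - 8, - 8,  -  5,  -  3.15,-2,-1.82  , - 1, - 7/8, - 8/19,0 , 3/19,6/7,1 , 6,7,8,9]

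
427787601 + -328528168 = 99259433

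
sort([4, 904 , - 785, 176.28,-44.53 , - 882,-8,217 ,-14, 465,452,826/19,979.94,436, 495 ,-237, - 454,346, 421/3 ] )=[ - 882, - 785, - 454, - 237,-44.53  ,  -  14 , - 8,4,826/19, 421/3, 176.28,217,  346,436, 452, 465,495,904, 979.94] 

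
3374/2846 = 1 + 264/1423= 1.19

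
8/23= 8/23 = 0.35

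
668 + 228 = 896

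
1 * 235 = 235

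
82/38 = 41/19=2.16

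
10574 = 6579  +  3995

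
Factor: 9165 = 3^1 *5^1*13^1*47^1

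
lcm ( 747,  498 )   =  1494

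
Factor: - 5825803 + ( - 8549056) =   -  167^1*86077^1 = - 14374859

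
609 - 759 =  - 150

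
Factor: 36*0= 0 =0^1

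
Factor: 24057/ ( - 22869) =-3^4  *7^( - 1 )*11^(  -  1 ) =- 81/77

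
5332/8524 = 1333/2131 = 0.63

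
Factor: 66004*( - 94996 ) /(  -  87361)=2^4*11^1*17^1*29^1*127^1*199^( - 1)*439^( - 1)*569^1=6270115984/87361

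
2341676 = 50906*46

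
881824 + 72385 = 954209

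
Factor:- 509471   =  -79^1*6449^1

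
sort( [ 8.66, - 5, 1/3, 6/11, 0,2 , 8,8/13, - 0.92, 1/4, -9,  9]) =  [ - 9, - 5, - 0.92, 0,  1/4, 1/3,6/11, 8/13,2 , 8, 8.66, 9] 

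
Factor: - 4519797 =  - 3^1 * 227^1*6637^1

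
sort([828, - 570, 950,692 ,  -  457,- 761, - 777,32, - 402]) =[ - 777,  -  761, - 570, - 457,-402,  32, 692, 828,  950]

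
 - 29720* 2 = - 59440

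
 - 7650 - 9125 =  - 16775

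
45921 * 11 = 505131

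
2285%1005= 275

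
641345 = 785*817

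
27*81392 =2197584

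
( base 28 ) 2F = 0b1000111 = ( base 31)29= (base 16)47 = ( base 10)71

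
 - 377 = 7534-7911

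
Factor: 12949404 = 2^2 * 3^1*13^1*83009^1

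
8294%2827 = 2640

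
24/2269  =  24/2269  =  0.01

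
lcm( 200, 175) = 1400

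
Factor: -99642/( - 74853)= 2^1 * 3^( - 1)*8317^( - 1 )*16607^1 = 33214/24951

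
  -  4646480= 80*(-58081)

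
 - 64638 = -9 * 7182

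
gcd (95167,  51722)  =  1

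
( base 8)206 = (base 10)134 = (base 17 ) 7F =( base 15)8E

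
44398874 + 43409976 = 87808850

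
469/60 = 469/60  =  7.82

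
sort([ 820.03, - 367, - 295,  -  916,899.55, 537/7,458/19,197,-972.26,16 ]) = [ - 972.26, - 916,  -  367, - 295 , 16,458/19,537/7, 197  ,  820.03,899.55 ] 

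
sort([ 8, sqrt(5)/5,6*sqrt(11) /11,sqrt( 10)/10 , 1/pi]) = [ sqrt( 10 ) /10,1/pi, sqrt(5 )/5,6* sqrt( 11)/11,8 ] 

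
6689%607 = 12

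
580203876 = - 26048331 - -606252207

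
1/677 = 1/677 = 0.00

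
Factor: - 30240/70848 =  - 35/82 = - 2^( - 1 )*5^1 * 7^1*41^( - 1)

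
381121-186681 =194440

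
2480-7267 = -4787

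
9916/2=4958=4958.00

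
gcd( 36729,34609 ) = 53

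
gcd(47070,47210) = 10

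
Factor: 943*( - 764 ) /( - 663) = 2^2*3^(-1 )*13^( - 1 )*17^( - 1) * 23^1*41^1*191^1 = 720452/663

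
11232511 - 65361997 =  - 54129486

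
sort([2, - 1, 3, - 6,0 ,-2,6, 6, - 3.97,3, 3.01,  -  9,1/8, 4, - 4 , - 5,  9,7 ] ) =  [ - 9,-6, - 5,-4, - 3.97 ,- 2,  -  1, 0,1/8,2,3, 3,3.01, 4,6,6,7,9]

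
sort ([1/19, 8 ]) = [ 1/19, 8]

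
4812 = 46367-41555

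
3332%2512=820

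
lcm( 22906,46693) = 1214018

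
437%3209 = 437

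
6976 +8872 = 15848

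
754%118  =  46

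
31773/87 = 365 + 6/29 = 365.21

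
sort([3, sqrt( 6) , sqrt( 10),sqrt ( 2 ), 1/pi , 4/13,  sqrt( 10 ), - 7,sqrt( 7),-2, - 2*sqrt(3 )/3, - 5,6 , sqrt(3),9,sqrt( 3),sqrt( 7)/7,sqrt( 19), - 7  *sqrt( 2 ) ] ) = [ - 7*sqrt( 2),-7, - 5, - 2, - 2*sqrt(3 )/3,  4/13 , 1/pi,  sqrt (7 ) /7,  sqrt( 2),  sqrt( 3),sqrt( 3 ),sqrt (6),  sqrt( 7), 3, sqrt( 10 ), sqrt(10 ),sqrt (19), 6, 9 ]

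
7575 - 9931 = -2356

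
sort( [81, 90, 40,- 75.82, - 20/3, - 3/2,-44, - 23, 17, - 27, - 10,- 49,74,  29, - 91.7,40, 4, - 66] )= [ - 91.7, - 75.82,-66, - 49, - 44,-27, - 23,- 10, - 20/3, -3/2, 4  ,  17,  29, 40, 40, 74, 81,  90 ] 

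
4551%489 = 150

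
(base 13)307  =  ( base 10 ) 514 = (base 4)20002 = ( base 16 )202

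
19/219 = 19/219 = 0.09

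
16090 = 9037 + 7053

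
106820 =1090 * 98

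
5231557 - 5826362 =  - 594805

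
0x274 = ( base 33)J1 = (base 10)628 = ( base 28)MC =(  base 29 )LJ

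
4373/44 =99+17/44 =99.39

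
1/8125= 1/8125 = 0.00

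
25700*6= 154200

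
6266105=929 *6745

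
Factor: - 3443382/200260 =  - 2^( - 1)*3^2 *5^ ( - 1 ) * 17^ ( - 1)*19^(-1 )*31^( - 1) * 191299^1=- 1721691/100130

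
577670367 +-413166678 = 164503689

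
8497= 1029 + 7468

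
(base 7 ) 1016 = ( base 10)356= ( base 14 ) 1B6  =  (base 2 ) 101100100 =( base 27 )D5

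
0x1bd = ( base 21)104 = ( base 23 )j8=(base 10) 445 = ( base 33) dg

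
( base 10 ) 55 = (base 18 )31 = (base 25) 25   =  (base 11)50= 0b110111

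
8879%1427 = 317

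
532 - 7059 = - 6527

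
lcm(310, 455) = 28210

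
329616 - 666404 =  - 336788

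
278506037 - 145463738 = 133042299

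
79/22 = 3  +  13/22 = 3.59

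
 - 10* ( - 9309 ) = 93090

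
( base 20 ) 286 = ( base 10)966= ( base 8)1706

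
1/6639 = 1/6639= 0.00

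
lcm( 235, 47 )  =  235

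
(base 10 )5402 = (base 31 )5j8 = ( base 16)151a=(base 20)da2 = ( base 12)3162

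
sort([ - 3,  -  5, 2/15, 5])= [-5, - 3,  2/15,5 ]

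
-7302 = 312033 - 319335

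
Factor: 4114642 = 2^1*7^1*83^1*3541^1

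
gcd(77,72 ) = 1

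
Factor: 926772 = 2^2 *3^1 * 7^1*11^1*17^1*59^1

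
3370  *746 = 2514020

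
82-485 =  - 403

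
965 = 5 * 193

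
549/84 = 183/28   =  6.54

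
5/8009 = 5/8009 = 0.00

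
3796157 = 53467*71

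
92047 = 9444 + 82603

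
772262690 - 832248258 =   -  59985568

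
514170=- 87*( - 5910)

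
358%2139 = 358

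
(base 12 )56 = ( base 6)150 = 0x42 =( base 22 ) 30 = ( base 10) 66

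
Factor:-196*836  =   - 163856  =  -2^4*7^2 * 11^1*19^1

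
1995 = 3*665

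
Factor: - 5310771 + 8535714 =3^2*358327^1 = 3224943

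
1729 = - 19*( - 91 ) 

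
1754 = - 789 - -2543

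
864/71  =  864/71= 12.17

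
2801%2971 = 2801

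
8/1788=2/447 = 0.00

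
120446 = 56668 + 63778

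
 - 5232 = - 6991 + 1759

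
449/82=5+39/82 = 5.48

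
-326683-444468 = -771151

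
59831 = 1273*47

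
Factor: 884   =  2^2 * 13^1 * 17^1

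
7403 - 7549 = -146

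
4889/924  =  4889/924=5.29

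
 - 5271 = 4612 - 9883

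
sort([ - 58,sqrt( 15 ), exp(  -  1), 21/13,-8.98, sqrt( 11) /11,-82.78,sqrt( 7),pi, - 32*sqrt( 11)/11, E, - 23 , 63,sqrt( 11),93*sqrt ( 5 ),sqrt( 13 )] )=[-82.78, - 58, - 23,-32*sqrt( 11 ) /11, - 8.98, sqrt(11) /11,exp( - 1),21/13, sqrt ( 7 ),E,pi, sqrt(11 ), sqrt(13 ), sqrt( 15),63,93*sqrt( 5) ] 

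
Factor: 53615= 5^1  *10723^1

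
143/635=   143/635 = 0.23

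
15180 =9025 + 6155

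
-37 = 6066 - 6103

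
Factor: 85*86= 7310 = 2^1*5^1*17^1 * 43^1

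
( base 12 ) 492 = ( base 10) 686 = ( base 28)oe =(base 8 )1256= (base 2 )1010101110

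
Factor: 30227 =167^1*181^1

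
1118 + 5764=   6882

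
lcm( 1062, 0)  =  0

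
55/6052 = 55/6052 = 0.01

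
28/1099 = 4/157 = 0.03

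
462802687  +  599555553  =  1062358240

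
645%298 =49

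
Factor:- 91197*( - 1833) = 3^3*13^1*47^1* 10133^1 = 167164101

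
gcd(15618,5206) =5206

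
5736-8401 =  - 2665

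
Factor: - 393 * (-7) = 3^1 *7^1*131^1 = 2751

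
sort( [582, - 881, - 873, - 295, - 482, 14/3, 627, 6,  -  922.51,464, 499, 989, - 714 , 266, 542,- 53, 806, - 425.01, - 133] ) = [ - 922.51, - 881, - 873,  -  714,-482, - 425.01, - 295,- 133, - 53, 14/3,  6, 266, 464, 499, 542, 582,627, 806,989]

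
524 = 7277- 6753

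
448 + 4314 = 4762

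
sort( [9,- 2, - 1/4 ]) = [ - 2 ,  -  1/4 , 9] 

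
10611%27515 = 10611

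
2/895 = 2/895  =  0.00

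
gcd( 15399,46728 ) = 531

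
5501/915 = 6 + 11/915=6.01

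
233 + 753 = 986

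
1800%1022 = 778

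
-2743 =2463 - 5206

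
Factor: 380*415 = 157700 = 2^2*5^2*19^1*83^1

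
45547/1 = 45547 = 45547.00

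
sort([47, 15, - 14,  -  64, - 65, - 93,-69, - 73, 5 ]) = [ -93, - 73, - 69,-65, - 64, - 14, 5, 15,47]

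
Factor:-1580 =  -  2^2 *5^1 * 79^1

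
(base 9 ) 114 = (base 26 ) 3G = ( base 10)94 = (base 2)1011110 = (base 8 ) 136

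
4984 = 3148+1836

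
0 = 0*234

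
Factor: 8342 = 2^1*43^1*97^1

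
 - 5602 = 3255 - 8857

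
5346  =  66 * 81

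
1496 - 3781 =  - 2285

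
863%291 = 281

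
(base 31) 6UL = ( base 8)15075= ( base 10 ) 6717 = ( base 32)6ht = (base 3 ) 100012210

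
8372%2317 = 1421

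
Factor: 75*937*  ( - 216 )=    - 2^3*3^4 *5^2*937^1  =  - 15179400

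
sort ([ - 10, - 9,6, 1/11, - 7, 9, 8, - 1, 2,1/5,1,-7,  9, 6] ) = [  -  10,-9 ,  -  7, - 7,-1 , 1/11,1/5, 1,2, 6,6, 8,9,  9]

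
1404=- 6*( - 234 )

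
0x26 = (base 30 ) 18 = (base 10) 38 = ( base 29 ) 19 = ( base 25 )1D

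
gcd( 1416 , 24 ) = 24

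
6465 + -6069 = 396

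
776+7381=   8157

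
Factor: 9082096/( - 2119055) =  - 2^4*5^ (- 1)*139^( -1)*3049^( - 1)*567631^1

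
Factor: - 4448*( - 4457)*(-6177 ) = - 2^5*3^1*29^1*71^1*139^1*4457^1 = -122457394272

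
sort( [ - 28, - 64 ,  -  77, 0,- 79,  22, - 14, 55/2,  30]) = [ - 79, - 77, -64, - 28,-14,0, 22, 55/2, 30 ]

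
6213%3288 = 2925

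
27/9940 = 27/9940 = 0.00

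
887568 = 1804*492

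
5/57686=5/57686 = 0.00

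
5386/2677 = 2+32/2677  =  2.01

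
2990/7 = 2990/7 = 427.14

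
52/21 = 2+10/21=2.48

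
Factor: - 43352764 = -2^2*7^1*13^1*  119101^1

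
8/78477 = 8/78477 = 0.00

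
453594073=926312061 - 472717988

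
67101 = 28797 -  - 38304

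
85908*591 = 50771628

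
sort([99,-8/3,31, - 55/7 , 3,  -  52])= [ - 52,-55/7,-8/3, 3 , 31,99 ]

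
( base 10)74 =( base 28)2I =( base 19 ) 3h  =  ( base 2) 1001010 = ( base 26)2m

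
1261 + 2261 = 3522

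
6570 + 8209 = 14779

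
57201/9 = 6355 + 2/3 =6355.67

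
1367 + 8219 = 9586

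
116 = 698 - 582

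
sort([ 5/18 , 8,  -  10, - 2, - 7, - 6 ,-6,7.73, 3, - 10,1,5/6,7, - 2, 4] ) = [-10, - 10,-7, - 6, -6, -2 , - 2,5/18,5/6,1 , 3,4,7,  7.73,8 ] 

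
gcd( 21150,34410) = 30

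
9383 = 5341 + 4042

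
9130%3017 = 79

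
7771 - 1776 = 5995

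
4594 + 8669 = 13263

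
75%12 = 3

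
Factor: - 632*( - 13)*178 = 1462448 = 2^4*13^1*79^1*89^1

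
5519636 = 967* 5708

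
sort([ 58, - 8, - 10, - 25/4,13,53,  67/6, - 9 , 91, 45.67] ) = [ - 10,-9, - 8, - 25/4,  67/6, 13,45.67, 53,58,91 ] 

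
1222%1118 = 104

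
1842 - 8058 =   -  6216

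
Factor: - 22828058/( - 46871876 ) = 2^( - 1 )*11^1*31^( - 1)*449^1*2311^1*377999^( - 1) = 11414029/23435938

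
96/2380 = 24/595 = 0.04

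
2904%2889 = 15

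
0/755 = 0 = 0.00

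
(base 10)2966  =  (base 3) 11001212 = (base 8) 5626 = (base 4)232112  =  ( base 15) d2b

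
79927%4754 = 3863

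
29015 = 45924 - 16909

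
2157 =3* 719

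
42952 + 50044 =92996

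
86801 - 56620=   30181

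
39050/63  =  619  +  53/63 = 619.84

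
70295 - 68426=1869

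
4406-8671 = -4265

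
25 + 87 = 112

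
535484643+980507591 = 1515992234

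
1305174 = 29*45006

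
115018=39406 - -75612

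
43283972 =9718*4454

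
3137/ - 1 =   -  3137 + 0/1  =  -  3137.00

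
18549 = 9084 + 9465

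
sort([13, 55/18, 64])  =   [ 55/18, 13, 64]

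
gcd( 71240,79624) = 8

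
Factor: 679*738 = 2^1*3^2*7^1 * 41^1*97^1=501102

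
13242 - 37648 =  - 24406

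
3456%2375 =1081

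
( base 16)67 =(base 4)1213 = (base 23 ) 4b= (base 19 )58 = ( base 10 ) 103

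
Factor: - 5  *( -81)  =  405 = 3^4*5^1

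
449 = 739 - 290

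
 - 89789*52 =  -4669028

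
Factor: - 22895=-5^1*19^1 * 241^1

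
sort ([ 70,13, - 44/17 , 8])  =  [ - 44/17, 8,13,70]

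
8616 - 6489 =2127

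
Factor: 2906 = 2^1*1453^1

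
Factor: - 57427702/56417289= -2^1*3^( - 1 )*19^( - 1) *47^1 * 610933^1*989777^(-1) 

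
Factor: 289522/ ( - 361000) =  - 2^( - 2 )*5^( - 3)*401^1 =- 401/500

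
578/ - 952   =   - 17/28  =  -0.61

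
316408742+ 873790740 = 1190199482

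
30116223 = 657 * 45839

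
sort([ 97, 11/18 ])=[ 11/18,97]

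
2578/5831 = 2578/5831 = 0.44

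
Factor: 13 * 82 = 1066= 2^1*13^1*41^1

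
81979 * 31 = 2541349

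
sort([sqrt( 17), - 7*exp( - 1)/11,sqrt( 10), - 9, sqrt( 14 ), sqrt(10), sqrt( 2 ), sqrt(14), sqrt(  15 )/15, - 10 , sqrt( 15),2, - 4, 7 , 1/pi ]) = [ - 10 , -9, - 4, - 7*exp (  -  1)/11, sqrt( 15)/15,  1/pi, sqrt(2),2,sqrt( 10 ),sqrt( 10 ), sqrt( 14), sqrt( 14 ),sqrt( 15), sqrt( 17 ),7]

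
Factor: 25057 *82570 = 2^1*5^1*23^1*359^1*25057^1=2068956490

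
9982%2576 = 2254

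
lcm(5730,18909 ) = 189090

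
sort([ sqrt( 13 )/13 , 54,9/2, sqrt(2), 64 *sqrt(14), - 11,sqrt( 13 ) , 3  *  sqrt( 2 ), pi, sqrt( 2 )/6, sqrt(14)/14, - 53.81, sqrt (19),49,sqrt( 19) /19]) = [ -53.81, - 11, sqrt(19 )/19, sqrt( 2 )/6,  sqrt(14)/14,  sqrt (13 )/13,sqrt(2), pi , sqrt( 13 ) , 3* sqrt(2 ),  sqrt( 19 ),9/2,  49, 54,  64 * sqrt( 14)] 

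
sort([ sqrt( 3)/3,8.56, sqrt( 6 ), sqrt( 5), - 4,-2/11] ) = [ - 4,-2/11, sqrt( 3)/3,sqrt( 5 ), sqrt( 6 ), 8.56] 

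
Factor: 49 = 7^2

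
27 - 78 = -51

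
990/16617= 330/5539=0.06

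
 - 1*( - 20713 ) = 20713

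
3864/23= 168 = 168.00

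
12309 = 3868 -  - 8441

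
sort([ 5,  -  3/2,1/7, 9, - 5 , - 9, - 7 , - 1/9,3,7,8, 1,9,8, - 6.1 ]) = [ - 9, - 7, - 6.1, - 5,  -  3/2, - 1/9, 1/7,1,3, 5,7,8, 8,9, 9]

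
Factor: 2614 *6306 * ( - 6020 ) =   -  2^4*3^1 * 5^1*7^1* 43^1*1051^1*1307^1 = - 99232981680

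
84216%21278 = 20382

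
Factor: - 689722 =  - 2^1*11^1*107^1* 293^1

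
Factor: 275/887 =5^2*11^1*887^( - 1)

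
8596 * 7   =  60172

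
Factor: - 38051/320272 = -2^(-4)*13^1  *37^( - 1)*541^( - 1 )*2927^1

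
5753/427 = 13+ 202/427 =13.47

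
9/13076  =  9/13076 = 0.00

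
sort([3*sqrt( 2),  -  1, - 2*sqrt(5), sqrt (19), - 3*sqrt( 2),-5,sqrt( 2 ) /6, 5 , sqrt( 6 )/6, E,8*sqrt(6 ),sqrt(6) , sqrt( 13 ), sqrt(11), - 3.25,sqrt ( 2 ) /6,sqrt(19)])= [ -5, - 2*sqrt(5), - 3*sqrt(2 ) , - 3.25,  -  1 , sqrt(2)/6,sqrt( 2)/6, sqrt( 6)/6,sqrt(6 ),E , sqrt( 11), sqrt (13),  3 *sqrt( 2), sqrt(19 ),sqrt(19 ),5 , 8*sqrt( 6) ]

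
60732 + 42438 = 103170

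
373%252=121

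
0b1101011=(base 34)35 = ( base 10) 107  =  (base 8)153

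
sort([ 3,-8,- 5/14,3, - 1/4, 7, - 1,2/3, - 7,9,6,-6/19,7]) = [  -  8,-7, - 1, - 5/14, -6/19, - 1/4, 2/3, 3,3, 6, 7,7,  9]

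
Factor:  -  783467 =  - 89^1*8803^1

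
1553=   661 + 892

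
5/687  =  5/687=0.01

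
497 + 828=1325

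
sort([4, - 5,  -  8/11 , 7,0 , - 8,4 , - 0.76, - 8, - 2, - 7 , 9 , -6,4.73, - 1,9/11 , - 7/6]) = [ -8, - 8 ,  -  7,  -  6,  -  5, - 2, - 7/6, - 1, - 0.76, - 8/11, 0,9/11 , 4, 4,4.73 , 7, 9]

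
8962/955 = 8962/955= 9.38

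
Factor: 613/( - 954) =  - 2^( - 1)*3^ ( - 2)*53^( - 1)*613^1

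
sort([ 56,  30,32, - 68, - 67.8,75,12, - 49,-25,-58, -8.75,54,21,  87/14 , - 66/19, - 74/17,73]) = [ - 68,-67.8, - 58, - 49, - 25,-8.75,  -  74/17, - 66/19, 87/14, 12, 21, 30, 32,54,56, 73, 75 ] 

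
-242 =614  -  856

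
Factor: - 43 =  - 43^1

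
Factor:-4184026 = -2^1*7^1*11^1* 101^1 * 269^1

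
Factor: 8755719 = 3^1*7^1*293^1 * 1423^1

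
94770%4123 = 4064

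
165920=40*4148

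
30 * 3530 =105900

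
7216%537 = 235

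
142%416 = 142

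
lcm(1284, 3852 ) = 3852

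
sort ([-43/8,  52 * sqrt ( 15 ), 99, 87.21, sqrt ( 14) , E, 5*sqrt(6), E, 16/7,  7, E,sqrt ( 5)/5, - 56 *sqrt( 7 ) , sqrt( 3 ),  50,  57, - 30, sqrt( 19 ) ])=[ - 56*sqrt(7), - 30, - 43/8, sqrt( 5 )/5,sqrt(3) , 16/7, E, E,  E, sqrt (14), sqrt( 19), 7,5*sqrt( 6),  50,57, 87.21,99, 52*sqrt (15)] 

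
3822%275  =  247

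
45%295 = 45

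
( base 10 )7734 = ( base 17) 19cg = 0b1111000110110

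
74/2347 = 74/2347  =  0.03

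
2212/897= 2  +  418/897 = 2.47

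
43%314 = 43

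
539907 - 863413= -323506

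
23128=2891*8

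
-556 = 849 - 1405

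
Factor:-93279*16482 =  - 1537424478 = - 2^1*3^2 * 17^1*31^1*41^1*59^1 * 67^1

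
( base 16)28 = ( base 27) 1D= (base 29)1b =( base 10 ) 40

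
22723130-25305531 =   -  2582401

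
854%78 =74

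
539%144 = 107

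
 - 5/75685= -1/15137= -0.00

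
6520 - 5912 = 608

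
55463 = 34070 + 21393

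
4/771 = 4/771 = 0.01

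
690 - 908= - 218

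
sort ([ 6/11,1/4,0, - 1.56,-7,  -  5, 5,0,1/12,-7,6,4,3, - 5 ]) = [  -  7, - 7,  -  5, - 5, - 1.56, 0,0,1/12,1/4,6/11, 3,4,5,6 ]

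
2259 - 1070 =1189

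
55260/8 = 13815/2 = 6907.50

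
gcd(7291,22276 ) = 1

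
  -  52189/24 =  - 2175+11/24 = -2174.54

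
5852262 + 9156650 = 15008912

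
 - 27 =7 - 34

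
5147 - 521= 4626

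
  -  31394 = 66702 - 98096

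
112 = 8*14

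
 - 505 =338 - 843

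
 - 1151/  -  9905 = 1151/9905 = 0.12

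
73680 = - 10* ( - 7368 )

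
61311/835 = 61311/835 = 73.43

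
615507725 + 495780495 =1111288220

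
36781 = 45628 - 8847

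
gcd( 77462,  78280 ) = 2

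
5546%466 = 420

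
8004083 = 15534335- 7530252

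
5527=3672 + 1855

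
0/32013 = 0 = 0.00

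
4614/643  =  7 + 113/643   =  7.18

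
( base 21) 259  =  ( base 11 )826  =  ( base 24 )1hc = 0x3e4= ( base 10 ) 996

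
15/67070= 3/13414=   0.00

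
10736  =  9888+848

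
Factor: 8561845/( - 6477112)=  - 2^( - 3 )*5^1 * 881^( - 1 )*919^ ( - 1)*1712369^1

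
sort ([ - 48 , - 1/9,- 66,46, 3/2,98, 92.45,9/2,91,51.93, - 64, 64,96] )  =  [-66, - 64, - 48, - 1/9, 3/2, 9/2,46, 51.93, 64,91 , 92.45, 96,98 ] 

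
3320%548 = 32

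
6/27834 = 1/4639= 0.00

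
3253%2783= 470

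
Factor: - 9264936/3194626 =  - 2^2*3^1*73^( - 1 )*21881^( - 1 )*386039^1 = - 4632468/1597313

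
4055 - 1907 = 2148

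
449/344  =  1 + 105/344 = 1.31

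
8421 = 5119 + 3302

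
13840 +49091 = 62931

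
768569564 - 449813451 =318756113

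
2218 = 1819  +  399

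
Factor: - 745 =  - 5^1 * 149^1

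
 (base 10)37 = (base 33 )14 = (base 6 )101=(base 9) 41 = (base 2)100101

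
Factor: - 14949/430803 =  - 11/317 = - 11^1*317^( - 1)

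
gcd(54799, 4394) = 1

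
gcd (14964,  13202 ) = 2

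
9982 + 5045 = 15027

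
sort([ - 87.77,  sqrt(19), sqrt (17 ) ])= [ - 87.77, sqrt(17), sqrt( 19) ]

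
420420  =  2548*165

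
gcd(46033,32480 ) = 1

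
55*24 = 1320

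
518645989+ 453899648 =972545637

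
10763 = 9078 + 1685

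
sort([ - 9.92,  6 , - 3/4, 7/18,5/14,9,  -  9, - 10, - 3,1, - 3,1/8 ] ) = [ - 10,-9.92, - 9,  -  3, - 3,- 3/4,1/8,5/14,7/18 , 1 , 6, 9 ] 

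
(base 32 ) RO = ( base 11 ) 738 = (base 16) 378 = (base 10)888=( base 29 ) 11I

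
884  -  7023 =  - 6139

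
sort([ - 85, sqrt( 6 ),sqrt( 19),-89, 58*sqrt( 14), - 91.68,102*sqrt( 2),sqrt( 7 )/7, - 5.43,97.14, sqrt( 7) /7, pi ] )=[ - 91.68, - 89, - 85, - 5.43, sqrt( 7) /7, sqrt( 7)/7, sqrt(6), pi, sqrt( 19), 97.14, 102 * sqrt( 2), 58*sqrt( 14)]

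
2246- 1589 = 657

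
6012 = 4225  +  1787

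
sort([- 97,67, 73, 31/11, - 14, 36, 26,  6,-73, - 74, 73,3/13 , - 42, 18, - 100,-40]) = [ - 100,-97,-74,- 73,-42,-40, - 14, 3/13, 31/11, 6,18, 26, 36,67, 73, 73 ] 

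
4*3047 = 12188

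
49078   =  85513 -36435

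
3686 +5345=9031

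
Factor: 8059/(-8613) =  - 3^( - 3)*11^( - 1 )*29^(-1)*8059^1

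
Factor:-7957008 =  - 2^4* 3^3*113^1*163^1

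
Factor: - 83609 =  - 83609^1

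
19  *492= 9348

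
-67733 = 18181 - 85914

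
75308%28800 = 17708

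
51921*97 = 5036337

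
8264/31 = 266 + 18/31 = 266.58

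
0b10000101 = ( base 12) B1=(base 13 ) a3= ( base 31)49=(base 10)133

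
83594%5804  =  2338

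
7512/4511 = 1  +  3001/4511 = 1.67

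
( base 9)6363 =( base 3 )20102010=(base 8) 11102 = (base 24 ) 82i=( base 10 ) 4674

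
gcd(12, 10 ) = 2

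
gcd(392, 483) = 7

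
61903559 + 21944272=83847831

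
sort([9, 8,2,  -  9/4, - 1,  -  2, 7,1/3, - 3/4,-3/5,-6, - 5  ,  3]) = [-6,- 5,  -  9/4, - 2,-1, - 3/4,  -  3/5, 1/3, 2, 3,7, 8,  9]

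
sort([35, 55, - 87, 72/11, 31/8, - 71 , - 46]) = [ - 87, - 71,  -  46, 31/8,72/11, 35, 55 ] 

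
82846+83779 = 166625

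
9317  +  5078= 14395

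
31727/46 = 31727/46 = 689.72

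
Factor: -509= - 509^1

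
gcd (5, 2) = 1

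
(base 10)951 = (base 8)1667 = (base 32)TN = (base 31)UL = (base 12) 673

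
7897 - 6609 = 1288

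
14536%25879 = 14536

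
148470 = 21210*7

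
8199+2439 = 10638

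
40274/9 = 40274/9 = 4474.89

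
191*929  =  177439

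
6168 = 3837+2331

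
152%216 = 152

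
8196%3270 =1656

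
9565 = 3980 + 5585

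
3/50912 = 3/50912 =0.00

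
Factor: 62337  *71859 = 4479474483 = 3^2*11^1* 17^1*1409^1*1889^1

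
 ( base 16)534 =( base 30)1ec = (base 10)1332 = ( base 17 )4a6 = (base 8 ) 2464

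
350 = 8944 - 8594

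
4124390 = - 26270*( - 157)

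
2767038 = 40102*69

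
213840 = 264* 810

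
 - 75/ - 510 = 5/34 = 0.15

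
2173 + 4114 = 6287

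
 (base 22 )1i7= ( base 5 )12022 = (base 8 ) 1567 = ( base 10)887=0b1101110111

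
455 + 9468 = 9923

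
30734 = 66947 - 36213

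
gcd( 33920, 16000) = 640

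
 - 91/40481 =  - 13/5783 = -0.00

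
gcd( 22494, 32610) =6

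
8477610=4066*2085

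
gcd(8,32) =8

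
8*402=3216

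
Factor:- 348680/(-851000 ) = 379/925=   5^(-2)*37^(-1) * 379^1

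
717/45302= 717/45302= 0.02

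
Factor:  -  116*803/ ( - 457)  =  2^2*11^1*29^1 * 73^1*457^(  -  1 ) = 93148/457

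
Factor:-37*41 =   -  1517 =-37^1 * 41^1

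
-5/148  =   - 1  +  143/148= - 0.03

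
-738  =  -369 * 2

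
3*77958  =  233874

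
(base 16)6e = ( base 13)86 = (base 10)110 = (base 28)3Q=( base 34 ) 38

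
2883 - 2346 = 537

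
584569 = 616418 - 31849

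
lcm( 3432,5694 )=250536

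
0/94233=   0 = 0.00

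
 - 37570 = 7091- 44661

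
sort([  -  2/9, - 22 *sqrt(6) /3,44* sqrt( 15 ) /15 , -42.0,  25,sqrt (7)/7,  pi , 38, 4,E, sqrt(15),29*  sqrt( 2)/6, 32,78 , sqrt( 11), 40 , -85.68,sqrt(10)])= [ - 85.68, - 42.0,-22*sqrt(6)/3,  -  2/9, sqrt( 7)/7,E, pi,sqrt(10), sqrt( 11),sqrt( 15) , 4,29*sqrt(2 )/6,44*sqrt(15)/15,25, 32,38,40,78]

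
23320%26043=23320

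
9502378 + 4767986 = 14270364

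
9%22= 9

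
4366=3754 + 612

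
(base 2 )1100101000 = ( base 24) 19G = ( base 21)1ha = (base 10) 808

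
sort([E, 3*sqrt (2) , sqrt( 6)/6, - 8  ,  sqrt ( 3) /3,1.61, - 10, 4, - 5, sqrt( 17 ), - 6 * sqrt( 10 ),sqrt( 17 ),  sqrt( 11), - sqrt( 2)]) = [ - 6*sqrt( 10 ), - 10, - 8, - 5,-sqrt( 2)  ,  sqrt(6 )/6,sqrt( 3)/3, 1.61,  E,sqrt( 11), 4 , sqrt (17), sqrt( 17),3 * sqrt( 2) ]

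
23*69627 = 1601421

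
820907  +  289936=1110843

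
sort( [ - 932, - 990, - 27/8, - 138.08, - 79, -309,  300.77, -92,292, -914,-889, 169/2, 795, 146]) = [  -  990, - 932, - 914, - 889,  -  309, - 138.08  , - 92, - 79, - 27/8, 169/2, 146, 292, 300.77, 795 ] 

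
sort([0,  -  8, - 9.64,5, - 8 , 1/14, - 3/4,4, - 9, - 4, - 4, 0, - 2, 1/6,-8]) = [ - 9.64, - 9 , - 8,-8,  -  8, - 4, - 4, - 2, - 3/4,0,0, 1/14 , 1/6,4,5] 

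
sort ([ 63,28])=[28,63]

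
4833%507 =270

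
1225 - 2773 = - 1548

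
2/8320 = 1/4160 = 0.00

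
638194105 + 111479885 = 749673990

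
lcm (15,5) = 15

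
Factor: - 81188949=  - 3^1 *27062983^1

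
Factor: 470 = 2^1*5^1*47^1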